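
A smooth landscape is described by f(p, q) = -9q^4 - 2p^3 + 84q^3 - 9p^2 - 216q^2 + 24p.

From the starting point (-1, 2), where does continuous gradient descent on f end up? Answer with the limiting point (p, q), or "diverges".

(-4, 3)

f is separable, so gradient descent decouples: p follows -∂f/∂p, q follows -∂f/∂q.
∂f/∂p = -6(p - 1)(p + 4); at p=-1 this is 36, so p decreases.
∂f/∂q = -36q(q - 4)(q - 3); at q=2 this is -144, so q increases.
p converges to its nearest critical value -4 (a local min of the p-part); q converges to 3. The iterate converges to (-4, 3).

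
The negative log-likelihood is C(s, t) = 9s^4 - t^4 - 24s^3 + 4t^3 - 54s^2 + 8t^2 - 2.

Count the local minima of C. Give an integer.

2

C separates as a function of s plus a function of t, so ∇C=0 decouples.
∂C/∂s = 36s(s - 3)(s + 1) = 0 at s ∈ {-1, 0, 3}; ∂C/∂t = -4t(t - 4)(t + 1) = 0 at t ∈ {-1, 0, 4}.
The Hessian is diagonal: diag(C_ss, C_tt). Second derivatives: C_ss(-1)=144, C_ss(0)=-108, C_ss(3)=432; C_tt(-1)=-20, C_tt(0)=16, C_tt(4)=-80.
Local minima occur where both diagonal entries positive: (-1, 0), (3, 0). Count: 2.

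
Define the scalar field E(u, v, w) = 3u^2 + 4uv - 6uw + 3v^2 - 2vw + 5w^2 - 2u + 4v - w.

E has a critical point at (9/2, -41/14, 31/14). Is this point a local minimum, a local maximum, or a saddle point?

local minimum

The Hessian is constant: H = [[6, 4, -6], [4, 6, -2], [-6, -2, 10]].
Leading principal minors: Δ₁ = 6, Δ₂ = 20, Δ₃ = 56.
All leading minors are positive, so H is positive definite: a local minimum.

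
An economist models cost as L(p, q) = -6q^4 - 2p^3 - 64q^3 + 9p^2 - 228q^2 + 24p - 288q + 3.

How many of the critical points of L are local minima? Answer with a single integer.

L separates as a function of p plus a function of q, so ∇L=0 decouples.
∂L/∂p = -6(p - 4)(p + 1) = 0 at p ∈ {-1, 4}; ∂L/∂q = -24(q + 1)(q + 3)(q + 4) = 0 at q ∈ {-4, -3, -1}.
The Hessian is diagonal: diag(L_pp, L_qq). Second derivatives: L_pp(-1)=30, L_pp(4)=-30; L_qq(-4)=-72, L_qq(-3)=48, L_qq(-1)=-144.
Local minima occur where both diagonal entries positive: (-1, -3). Count: 1.

1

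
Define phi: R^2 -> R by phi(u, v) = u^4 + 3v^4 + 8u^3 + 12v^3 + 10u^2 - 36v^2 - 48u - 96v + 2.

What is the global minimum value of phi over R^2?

-219

phi(u,v) separates as P(u) + Q(v) + 2, so its minimum is min P + min Q + 2.
P'(u) = 4(u - 1)(u + 3)(u + 4) vanishes at u ∈ {-4, -3, 1}; Q'(v) = 12(v - 2)(v + 1)(v + 4) vanishes at v ∈ {-4, -1, 2}.
Local minima of P (where P''>0): P(-4)=96, P(1)=-29. Local minima of Q: Q(-4)=-192, Q(2)=-192.
So the global minimum of phi is P(1) + Q(-4) + 2 = -29 − 192 + 2 = -219, attained at (1, -4).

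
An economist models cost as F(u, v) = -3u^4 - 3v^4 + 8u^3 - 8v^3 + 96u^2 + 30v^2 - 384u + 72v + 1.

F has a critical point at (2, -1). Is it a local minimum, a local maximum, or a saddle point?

The mixed partial ∂²F/∂u∂v is 0, so the Hessian at any point is diag(F_uu, F_vv) = diag(12(-3u^2 + 4u + 16), 12(-3v^2 - 4v + 5)).
At (2, -1): H = diag(144, 72).
Both eigenvalues are positive, so H is positive definite: a local minimum.

local minimum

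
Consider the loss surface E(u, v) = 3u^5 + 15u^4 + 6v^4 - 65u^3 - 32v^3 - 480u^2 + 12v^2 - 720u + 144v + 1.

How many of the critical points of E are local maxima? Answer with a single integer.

2

E separates as a function of u plus a function of v, so ∇E=0 decouples.
∂E/∂u = 15(u - 4)(u + 1)(u + 3)(u + 4) = 0 at u ∈ {-4, -3, -1, 4}; ∂E/∂v = 24(v - 3)(v - 2)(v + 1) = 0 at v ∈ {-1, 2, 3}.
The Hessian is diagonal: diag(E_uu, E_vv). Second derivatives: E_uu(-4)=-360, E_uu(-3)=210, E_uu(-1)=-450, E_uu(4)=4200; E_vv(-1)=288, E_vv(2)=-72, E_vv(3)=96.
Local maxima occur where both diagonal entries negative: (-4, 2), (-1, 2). Count: 2.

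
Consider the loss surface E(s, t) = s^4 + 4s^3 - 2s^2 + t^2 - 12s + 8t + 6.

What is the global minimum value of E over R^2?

-19

E(s,t) separates as P(s) + Q(t) + 6, so its minimum is min P + min Q + 6.
P'(s) = 4(s - 1)(s + 1)(s + 3) vanishes at s ∈ {-3, -1, 1}; Q'(t) = 2(t + 4) vanishes at t ∈ {-4}.
Local minima of P (where P''>0): P(-3)=-9, P(1)=-9. Local minima of Q: Q(-4)=-16.
So the global minimum of E is P(-3) + Q(-4) + 6 = -9 − 16 + 6 = -19, attained at (-3, -4).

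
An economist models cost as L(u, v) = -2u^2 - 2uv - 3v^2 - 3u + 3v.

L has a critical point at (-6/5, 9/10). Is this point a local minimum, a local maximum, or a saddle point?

The Hessian of L is constant: H = [[-4, -2], [-2, -6]].
det(H) = (-4)·(-6) − (-2)² = 20.
det(H) > 0 and tr(H) = -10 < 0, so H is negative definite and the point is a local maximum.

local maximum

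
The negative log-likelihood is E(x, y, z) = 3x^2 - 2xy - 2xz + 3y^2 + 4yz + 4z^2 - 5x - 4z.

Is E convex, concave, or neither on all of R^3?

convex

E is quadratic, so its Hessian is the constant matrix H = [[6, -2, -2], [-2, 6, 4], [-2, 4, 8]].
Leading principal minors: 6, 32, 168.
All positive ⇒ H ≻ 0 ⇒ convex.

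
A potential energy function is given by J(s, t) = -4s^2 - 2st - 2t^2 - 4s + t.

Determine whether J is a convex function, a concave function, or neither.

J is quadratic, so its Hessian is the constant matrix H = [[-8, -2], [-2, -4]].
det(H) = 28, tr(H) = -12.
det(H) > 0 and tr(H) < 0, so H is negative definite everywhere: concave.

concave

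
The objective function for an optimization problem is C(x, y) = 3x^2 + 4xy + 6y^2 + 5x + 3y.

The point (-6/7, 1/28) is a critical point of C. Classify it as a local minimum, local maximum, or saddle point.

The Hessian of C is constant: H = [[6, 4], [4, 12]].
det(H) = 6·12 − 4² = 56.
det(H) > 0 and tr(H) = 18 > 0, so H is positive definite and the point is a local minimum.

local minimum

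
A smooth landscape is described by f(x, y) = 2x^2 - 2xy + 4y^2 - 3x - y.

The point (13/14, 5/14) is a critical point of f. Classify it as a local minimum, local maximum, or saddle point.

The Hessian of f is constant: H = [[4, -2], [-2, 8]].
det(H) = 4·8 − (-2)² = 28.
det(H) > 0 and tr(H) = 12 > 0, so H is positive definite and the point is a local minimum.

local minimum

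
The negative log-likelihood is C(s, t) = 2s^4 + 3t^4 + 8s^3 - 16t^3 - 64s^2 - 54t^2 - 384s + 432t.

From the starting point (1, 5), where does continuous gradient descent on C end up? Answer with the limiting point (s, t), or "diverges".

(4, 4)

C is separable, so gradient descent decouples: s follows -∂C/∂s, t follows -∂C/∂t.
∂C/∂s = 8(s - 4)(s + 3)(s + 4); at s=1 this is -480, so s increases.
∂C/∂t = 12(t - 4)(t - 3)(t + 3); at t=5 this is 192, so t decreases.
s converges to its nearest critical value 4 (a local min of the s-part); t converges to 4. The iterate converges to (4, 4).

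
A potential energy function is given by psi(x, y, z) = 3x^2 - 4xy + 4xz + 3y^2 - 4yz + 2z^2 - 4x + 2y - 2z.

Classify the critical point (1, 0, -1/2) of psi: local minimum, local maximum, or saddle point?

The Hessian is constant: H = [[6, -4, 4], [-4, 6, -4], [4, -4, 4]].
Leading principal minors: Δ₁ = 6, Δ₂ = 20, Δ₃ = 16.
All leading minors are positive, so H is positive definite: a local minimum.

local minimum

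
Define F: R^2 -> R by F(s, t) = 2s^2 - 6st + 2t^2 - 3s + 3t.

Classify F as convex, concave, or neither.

F is quadratic, so its Hessian is the constant matrix H = [[4, -6], [-6, 4]].
det(H) = -20, tr(H) = 8.
det(H) < 0, so H is indefinite: neither convex nor concave.

neither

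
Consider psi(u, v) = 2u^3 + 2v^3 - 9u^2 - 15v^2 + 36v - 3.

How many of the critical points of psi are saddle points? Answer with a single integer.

psi separates as a function of u plus a function of v, so ∇psi=0 decouples.
∂psi/∂u = 6u(u - 3) = 0 at u ∈ {0, 3}; ∂psi/∂v = 6(v - 3)(v - 2) = 0 at v ∈ {2, 3}.
The Hessian is diagonal: diag(psi_uu, psi_vv). Second derivatives: psi_uu(0)=-18, psi_uu(3)=18; psi_vv(2)=-6, psi_vv(3)=6.
Saddle points occur where the two diagonal entries have opposite signs: (0, 3), (3, 2). Count: 2.

2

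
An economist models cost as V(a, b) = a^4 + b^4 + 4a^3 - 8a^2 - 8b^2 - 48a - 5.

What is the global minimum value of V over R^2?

-101

V(a,b) separates as P(a) + Q(b) − 5, so its minimum is min P + min Q − 5.
P'(a) = 4(a - 2)(a + 2)(a + 3) vanishes at a ∈ {-3, -2, 2}; Q'(b) = 4b(b - 2)(b + 2) vanishes at b ∈ {-2, 0, 2}.
Local minima of P (where P''>0): P(-3)=45, P(2)=-80. Local minima of Q: Q(-2)=-16, Q(2)=-16.
So the global minimum of V is P(2) + Q(-2) − 5 = -80 − 16 − 5 = -101, attained at (2, -2).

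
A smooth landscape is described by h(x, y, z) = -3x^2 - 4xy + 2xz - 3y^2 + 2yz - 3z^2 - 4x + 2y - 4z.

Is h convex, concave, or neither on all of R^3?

concave

h is quadratic, so its Hessian is the constant matrix H = [[-6, -4, 2], [-4, -6, 2], [2, 2, -6]].
Leading principal minors: -6, 20, -104.
Signs alternate −, +, − ⇒ H ≺ 0 ⇒ concave.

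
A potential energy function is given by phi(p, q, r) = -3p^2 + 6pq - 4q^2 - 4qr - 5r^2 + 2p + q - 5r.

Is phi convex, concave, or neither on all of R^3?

phi is quadratic, so its Hessian is the constant matrix H = [[-6, 6, 0], [6, -8, -4], [0, -4, -10]].
Leading principal minors: -6, 12, -24.
Signs alternate −, +, − ⇒ H ≺ 0 ⇒ concave.

concave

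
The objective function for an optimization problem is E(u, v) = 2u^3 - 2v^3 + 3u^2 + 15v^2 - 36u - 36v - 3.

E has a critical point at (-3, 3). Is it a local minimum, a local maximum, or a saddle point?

The mixed partial ∂²E/∂u∂v is 0, so the Hessian at any point is diag(E_uu, E_vv) = diag(6(2u + 1), 6(-2v + 5)).
At (-3, 3): H = diag(-30, -6).
Both eigenvalues are negative, so H is negative definite: a local maximum.

local maximum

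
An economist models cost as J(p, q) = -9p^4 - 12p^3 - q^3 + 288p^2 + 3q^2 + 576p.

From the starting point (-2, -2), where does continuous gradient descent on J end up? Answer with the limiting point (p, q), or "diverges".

J is separable, so gradient descent decouples: p follows -∂J/∂p, q follows -∂J/∂q.
∂J/∂p = -36(p - 4)(p + 1)(p + 4); at p=-2 this is -432, so p increases.
∂J/∂q = -3q(q - 2); at q=-2 this is -24, so q increases.
p converges to its nearest critical value -1 (a local min of the p-part); q converges to 0. The iterate converges to (-1, 0).

(-1, 0)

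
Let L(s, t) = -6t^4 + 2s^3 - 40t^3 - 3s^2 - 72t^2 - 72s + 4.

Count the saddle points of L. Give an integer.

3

L separates as a function of s plus a function of t, so ∇L=0 decouples.
∂L/∂s = 6(s - 4)(s + 3) = 0 at s ∈ {-3, 4}; ∂L/∂t = -24t(t + 2)(t + 3) = 0 at t ∈ {-3, -2, 0}.
The Hessian is diagonal: diag(L_ss, L_tt). Second derivatives: L_ss(-3)=-42, L_ss(4)=42; L_tt(-3)=-72, L_tt(-2)=48, L_tt(0)=-144.
Saddle points occur where the two diagonal entries have opposite signs: (-3, -2), (4, -3), (4, 0). Count: 3.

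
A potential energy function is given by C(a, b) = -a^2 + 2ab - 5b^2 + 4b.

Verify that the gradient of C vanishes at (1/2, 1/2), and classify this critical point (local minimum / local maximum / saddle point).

∇C = (-2a + 2b, 2a - 10b + 4); substituting (1/2, 1/2) gives ∇C = (0, 0), so (1/2, 1/2) is indeed a critical point.
The Hessian of C is constant: H = [[-2, 2], [2, -10]].
det(H) = (-2)·(-10) − 2² = 16.
det(H) > 0 and tr(H) = -12 < 0, so H is negative definite and the point is a local maximum.

local maximum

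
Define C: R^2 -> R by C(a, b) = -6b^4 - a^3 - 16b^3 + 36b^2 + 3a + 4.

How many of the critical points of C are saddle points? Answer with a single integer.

3

C separates as a function of a plus a function of b, so ∇C=0 decouples.
∂C/∂a = -3(a - 1)(a + 1) = 0 at a ∈ {-1, 1}; ∂C/∂b = -24b(b - 1)(b + 3) = 0 at b ∈ {-3, 0, 1}.
The Hessian is diagonal: diag(C_aa, C_bb). Second derivatives: C_aa(-1)=6, C_aa(1)=-6; C_bb(-3)=-288, C_bb(0)=72, C_bb(1)=-96.
Saddle points occur where the two diagonal entries have opposite signs: (-1, -3), (-1, 1), (1, 0). Count: 3.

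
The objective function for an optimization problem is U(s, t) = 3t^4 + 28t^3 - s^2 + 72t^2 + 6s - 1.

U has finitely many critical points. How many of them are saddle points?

U separates as a function of s plus a function of t, so ∇U=0 decouples.
∂U/∂s = -2(s - 3) = 0 at s ∈ {3}; ∂U/∂t = 12t(t + 3)(t + 4) = 0 at t ∈ {-4, -3, 0}.
The Hessian is diagonal: diag(U_ss, U_tt). Second derivatives: U_ss(3)=-2; U_tt(-4)=48, U_tt(-3)=-36, U_tt(0)=144.
Saddle points occur where the two diagonal entries have opposite signs: (3, -4), (3, 0). Count: 2.

2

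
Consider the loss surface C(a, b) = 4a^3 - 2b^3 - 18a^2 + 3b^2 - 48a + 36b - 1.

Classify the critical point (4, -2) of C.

The mixed partial ∂²C/∂a∂b is 0, so the Hessian at any point is diag(C_aa, C_bb) = diag(12(2a - 3), 6(-2b + 1)).
At (4, -2): H = diag(60, 30).
Both eigenvalues are positive, so H is positive definite: a local minimum.

local minimum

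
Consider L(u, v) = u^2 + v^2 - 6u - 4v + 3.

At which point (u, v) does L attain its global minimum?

L(u,v) separates as P(u) + Q(v) + 3, so its minimum is min P + min Q + 3.
P'(u) = 2u - 6 vanishes at u ∈ {3}; Q'(v) = 2v - 4 vanishes at v ∈ {2}.
Local minima of P (where P''>0): P(3)=-9. Local minima of Q: Q(2)=-4.
So the global minimum of L is P(3) + Q(2) + 3 = -9 − 4 + 3 = -10, attained at (3, 2).

(3, 2)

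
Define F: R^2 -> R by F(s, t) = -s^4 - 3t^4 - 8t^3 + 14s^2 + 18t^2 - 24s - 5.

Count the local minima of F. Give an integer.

1

F separates as a function of s plus a function of t, so ∇F=0 decouples.
∂F/∂s = -4(s - 2)(s - 1)(s + 3) = 0 at s ∈ {-3, 1, 2}; ∂F/∂t = -12t(t - 1)(t + 3) = 0 at t ∈ {-3, 0, 1}.
The Hessian is diagonal: diag(F_ss, F_tt). Second derivatives: F_ss(-3)=-80, F_ss(1)=16, F_ss(2)=-20; F_tt(-3)=-144, F_tt(0)=36, F_tt(1)=-48.
Local minima occur where both diagonal entries positive: (1, 0). Count: 1.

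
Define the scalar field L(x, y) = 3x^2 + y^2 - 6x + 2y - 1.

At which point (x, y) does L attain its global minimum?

(1, -1)

L(x,y) separates as P(x) + Q(y) − 1, so its minimum is min P + min Q − 1.
P'(x) = 6x - 6 vanishes at x ∈ {1}; Q'(y) = 2y + 2 vanishes at y ∈ {-1}.
Local minima of P (where P''>0): P(1)=-3. Local minima of Q: Q(-1)=-1.
So the global minimum of L is P(1) + Q(-1) − 1 = -3 − 1 − 1 = -5, attained at (1, -1).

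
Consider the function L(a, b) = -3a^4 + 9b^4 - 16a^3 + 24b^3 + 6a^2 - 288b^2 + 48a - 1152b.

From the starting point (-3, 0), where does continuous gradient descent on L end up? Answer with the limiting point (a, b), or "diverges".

L is separable, so gradient descent decouples: a follows -∂L/∂a, b follows -∂L/∂b.
∂L/∂a = -12(a - 1)(a + 1)(a + 4); at a=-3 this is -96, so a increases.
∂L/∂b = 36(b - 4)(b + 2)(b + 4); at b=0 this is -1152, so b increases.
a converges to its nearest critical value -1 (a local min of the a-part); b converges to 4. The iterate converges to (-1, 4).

(-1, 4)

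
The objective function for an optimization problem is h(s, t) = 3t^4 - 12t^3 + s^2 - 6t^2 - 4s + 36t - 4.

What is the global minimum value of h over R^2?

h(s,t) separates as P(s) + Q(t) − 4, so its minimum is min P + min Q − 4.
P'(s) = 2s - 4 vanishes at s ∈ {2}; Q'(t) = 12(t - 3)(t - 1)(t + 1) vanishes at t ∈ {-1, 1, 3}.
Local minima of P (where P''>0): P(2)=-4. Local minima of Q: Q(-1)=-27, Q(3)=-27.
So the global minimum of h is P(2) + Q(-1) − 4 = -4 − 27 − 4 = -35, attained at (2, -1).

-35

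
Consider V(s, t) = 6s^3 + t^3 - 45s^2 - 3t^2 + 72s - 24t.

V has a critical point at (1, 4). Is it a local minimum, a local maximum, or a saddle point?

saddle point

The mixed partial ∂²V/∂s∂t is 0, so the Hessian at any point is diag(V_ss, V_tt) = diag(18(2s - 5), 6(t - 1)).
At (1, 4): H = diag(-54, 18).
The eigenvalues have opposite signs, so H is indefinite: a saddle point.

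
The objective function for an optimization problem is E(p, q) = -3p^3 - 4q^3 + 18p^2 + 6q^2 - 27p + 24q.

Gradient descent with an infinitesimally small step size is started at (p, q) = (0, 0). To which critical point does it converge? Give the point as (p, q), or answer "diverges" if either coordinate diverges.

E is separable, so gradient descent decouples: p follows -∂E/∂p, q follows -∂E/∂q.
∂E/∂p = -9(p - 3)(p - 1); at p=0 this is -27, so p increases.
∂E/∂q = -12(q - 2)(q + 1); at q=0 this is 24, so q decreases.
p converges to its nearest critical value 1 (a local min of the p-part); q converges to -1. The iterate converges to (1, -1).

(1, -1)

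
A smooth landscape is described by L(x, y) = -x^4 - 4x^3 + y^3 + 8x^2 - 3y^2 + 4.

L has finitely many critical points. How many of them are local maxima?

L separates as a function of x plus a function of y, so ∇L=0 decouples.
∂L/∂x = -4x(x - 1)(x + 4) = 0 at x ∈ {-4, 0, 1}; ∂L/∂y = 3y(y - 2) = 0 at y ∈ {0, 2}.
The Hessian is diagonal: diag(L_xx, L_yy). Second derivatives: L_xx(-4)=-80, L_xx(0)=16, L_xx(1)=-20; L_yy(0)=-6, L_yy(2)=6.
Local maxima occur where both diagonal entries negative: (-4, 0), (1, 0). Count: 2.

2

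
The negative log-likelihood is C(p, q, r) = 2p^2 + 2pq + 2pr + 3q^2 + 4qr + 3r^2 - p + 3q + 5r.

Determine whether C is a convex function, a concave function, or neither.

C is quadratic, so its Hessian is the constant matrix H = [[4, 2, 2], [2, 6, 4], [2, 4, 6]].
Leading principal minors: 4, 20, 64.
All positive ⇒ H ≻ 0 ⇒ convex.

convex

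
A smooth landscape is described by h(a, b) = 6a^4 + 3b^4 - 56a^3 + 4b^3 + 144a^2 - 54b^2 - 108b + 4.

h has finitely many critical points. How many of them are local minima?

4

h separates as a function of a plus a function of b, so ∇h=0 decouples.
∂h/∂a = 24a(a - 4)(a - 3) = 0 at a ∈ {0, 3, 4}; ∂h/∂b = 12(b - 3)(b + 1)(b + 3) = 0 at b ∈ {-3, -1, 3}.
The Hessian is diagonal: diag(h_aa, h_bb). Second derivatives: h_aa(0)=288, h_aa(3)=-72, h_aa(4)=96; h_bb(-3)=144, h_bb(-1)=-96, h_bb(3)=288.
Local minima occur where both diagonal entries positive: (0, -3), (0, 3), (4, -3), (4, 3). Count: 4.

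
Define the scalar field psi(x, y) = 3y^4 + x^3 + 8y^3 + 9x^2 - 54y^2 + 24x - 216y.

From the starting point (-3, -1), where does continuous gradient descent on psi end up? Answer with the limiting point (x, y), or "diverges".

(-2, 3)

psi is separable, so gradient descent decouples: x follows -∂psi/∂x, y follows -∂psi/∂y.
∂psi/∂x = 3(x + 2)(x + 4); at x=-3 this is -3, so x increases.
∂psi/∂y = 12(y - 3)(y + 2)(y + 3); at y=-1 this is -96, so y increases.
x converges to its nearest critical value -2 (a local min of the x-part); y converges to 3. The iterate converges to (-2, 3).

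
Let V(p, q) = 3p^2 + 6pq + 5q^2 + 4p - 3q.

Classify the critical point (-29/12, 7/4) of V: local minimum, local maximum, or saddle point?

The Hessian of V is constant: H = [[6, 6], [6, 10]].
det(H) = 6·10 − 6² = 24.
det(H) > 0 and tr(H) = 16 > 0, so H is positive definite and the point is a local minimum.

local minimum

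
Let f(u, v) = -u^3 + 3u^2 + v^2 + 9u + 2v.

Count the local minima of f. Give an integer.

1

f separates as a function of u plus a function of v, so ∇f=0 decouples.
∂f/∂u = -3(u - 3)(u + 1) = 0 at u ∈ {-1, 3}; ∂f/∂v = 2(v + 1) = 0 at v ∈ {-1}.
The Hessian is diagonal: diag(f_uu, f_vv). Second derivatives: f_uu(-1)=12, f_uu(3)=-12; f_vv(-1)=2.
Local minima occur where both diagonal entries positive: (-1, -1). Count: 1.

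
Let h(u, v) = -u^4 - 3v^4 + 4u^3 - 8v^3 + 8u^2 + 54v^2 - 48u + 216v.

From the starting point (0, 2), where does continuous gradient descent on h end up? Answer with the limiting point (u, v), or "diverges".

h is separable, so gradient descent decouples: u follows -∂h/∂u, v follows -∂h/∂v.
∂h/∂u = -4(u - 3)(u - 2)(u + 2); at u=0 this is -48, so u increases.
∂h/∂v = -12(v - 3)(v + 2)(v + 3); at v=2 this is 240, so v decreases.
u converges to its nearest critical value 2 (a local min of the u-part); v converges to -2. The iterate converges to (2, -2).

(2, -2)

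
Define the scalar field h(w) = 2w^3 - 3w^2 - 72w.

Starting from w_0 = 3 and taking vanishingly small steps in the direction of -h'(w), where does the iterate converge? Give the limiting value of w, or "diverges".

h'(w) = 6(w - 4)(w + 3), so h'(3) = -36.
Gradient descent moves in the -h' direction, i.e. w is increasing.
The nearest critical point in that direction is w = 4, where h'' = 42 > 0 (a local minimum). The iterate converges there.

4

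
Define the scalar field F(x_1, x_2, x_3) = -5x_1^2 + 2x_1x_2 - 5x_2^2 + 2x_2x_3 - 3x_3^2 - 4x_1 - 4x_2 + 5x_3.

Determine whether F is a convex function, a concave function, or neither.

F is quadratic, so its Hessian is the constant matrix H = [[-10, 2, 0], [2, -10, 2], [0, 2, -6]].
Leading principal minors: -10, 96, -536.
Signs alternate −, +, − ⇒ H ≺ 0 ⇒ concave.

concave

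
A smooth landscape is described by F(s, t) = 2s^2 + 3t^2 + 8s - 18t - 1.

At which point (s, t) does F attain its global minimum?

F(s,t) separates as P(s) + Q(t) − 1, so its minimum is min P + min Q − 1.
P'(s) = 4s + 8 vanishes at s ∈ {-2}; Q'(t) = 6(t - 3) vanishes at t ∈ {3}.
Local minima of P (where P''>0): P(-2)=-8. Local minima of Q: Q(3)=-27.
So the global minimum of F is P(-2) + Q(3) − 1 = -8 − 27 − 1 = -36, attained at (-2, 3).

(-2, 3)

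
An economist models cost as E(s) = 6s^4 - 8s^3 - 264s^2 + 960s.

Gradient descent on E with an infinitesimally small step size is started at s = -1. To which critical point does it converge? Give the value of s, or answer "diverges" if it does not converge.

-5

E'(s) = 24(s - 4)(s - 2)(s + 5), so E'(-1) = 1440.
Gradient descent moves in the -E' direction, i.e. s is decreasing.
The nearest critical point in that direction is s = -5, where E'' = 1512 > 0 (a local minimum). The iterate converges there.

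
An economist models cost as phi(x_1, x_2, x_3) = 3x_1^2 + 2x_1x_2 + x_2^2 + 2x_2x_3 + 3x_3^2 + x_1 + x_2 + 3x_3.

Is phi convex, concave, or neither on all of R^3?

convex

phi is quadratic, so its Hessian is the constant matrix H = [[6, 2, 0], [2, 2, 2], [0, 2, 6]].
Leading principal minors: 6, 8, 24.
All positive ⇒ H ≻ 0 ⇒ convex.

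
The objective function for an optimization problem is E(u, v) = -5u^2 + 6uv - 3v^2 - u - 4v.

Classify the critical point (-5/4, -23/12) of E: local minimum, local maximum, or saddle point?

The Hessian of E is constant: H = [[-10, 6], [6, -6]].
det(H) = (-10)·(-6) − 6² = 24.
det(H) > 0 and tr(H) = -16 < 0, so H is negative definite and the point is a local maximum.

local maximum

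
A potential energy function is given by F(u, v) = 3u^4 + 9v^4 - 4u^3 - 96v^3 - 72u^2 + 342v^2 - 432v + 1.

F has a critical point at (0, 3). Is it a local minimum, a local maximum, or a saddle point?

local maximum

The mixed partial ∂²F/∂u∂v is 0, so the Hessian at any point is diag(F_uu, F_vv) = diag(12(3u^2 - 2u - 12), 36(3v^2 - 16v + 19)).
At (0, 3): H = diag(-144, -72).
Both eigenvalues are negative, so H is negative definite: a local maximum.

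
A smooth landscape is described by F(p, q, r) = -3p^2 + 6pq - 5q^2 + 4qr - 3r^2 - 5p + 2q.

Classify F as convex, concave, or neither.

F is quadratic, so its Hessian is the constant matrix H = [[-6, 6, 0], [6, -10, 4], [0, 4, -6]].
Leading principal minors: -6, 24, -48.
Signs alternate −, +, − ⇒ H ≺ 0 ⇒ concave.

concave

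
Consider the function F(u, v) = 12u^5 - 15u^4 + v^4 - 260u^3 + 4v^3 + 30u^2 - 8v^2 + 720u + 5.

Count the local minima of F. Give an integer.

F separates as a function of u plus a function of v, so ∇F=0 decouples.
∂F/∂u = 60(u - 4)(u - 1)(u + 1)(u + 3) = 0 at u ∈ {-3, -1, 1, 4}; ∂F/∂v = 4v(v - 1)(v + 4) = 0 at v ∈ {-4, 0, 1}.
The Hessian is diagonal: diag(F_uu, F_vv). Second derivatives: F_uu(-3)=-3360, F_uu(-1)=1200, F_uu(1)=-1440, F_uu(4)=6300; F_vv(-4)=80, F_vv(0)=-16, F_vv(1)=20.
Local minima occur where both diagonal entries positive: (-1, -4), (-1, 1), (4, -4), (4, 1). Count: 4.

4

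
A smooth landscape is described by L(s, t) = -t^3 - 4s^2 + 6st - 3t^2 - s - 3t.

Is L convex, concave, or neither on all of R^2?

neither

The term -t^3 is cubic, so the Hessian is not constant.
∂²L/∂t² = -6t - 6, which takes both signs as t varies (negative for sufficiently large t). A diagonal entry of the Hessian changing sign means the Hessian is neither positive- nor negative-semidefinite on all of R^2.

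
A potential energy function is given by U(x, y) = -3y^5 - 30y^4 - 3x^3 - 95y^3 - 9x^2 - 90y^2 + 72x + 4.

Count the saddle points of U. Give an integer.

4

U separates as a function of x plus a function of y, so ∇U=0 decouples.
∂U/∂x = -9(x - 2)(x + 4) = 0 at x ∈ {-4, 2}; ∂U/∂y = -15y(y + 1)(y + 3)(y + 4) = 0 at y ∈ {-4, -3, -1, 0}.
The Hessian is diagonal: diag(U_xx, U_yy). Second derivatives: U_xx(-4)=54, U_xx(2)=-54; U_yy(-4)=180, U_yy(-3)=-90, U_yy(-1)=90, U_yy(0)=-180.
Saddle points occur where the two diagonal entries have opposite signs: (-4, -3), (-4, 0), (2, -4), (2, -1). Count: 4.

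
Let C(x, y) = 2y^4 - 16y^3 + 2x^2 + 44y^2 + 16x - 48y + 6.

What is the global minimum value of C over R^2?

-44

C(x,y) separates as P(x) + Q(y) + 6, so its minimum is min P + min Q + 6.
P'(x) = 4x + 16 vanishes at x ∈ {-4}; Q'(y) = 8(y - 3)(y - 2)(y - 1) vanishes at y ∈ {1, 2, 3}.
Local minima of P (where P''>0): P(-4)=-32. Local minima of Q: Q(1)=-18, Q(3)=-18.
So the global minimum of C is P(-4) + Q(1) + 6 = -32 − 18 + 6 = -44, attained at (-4, 1).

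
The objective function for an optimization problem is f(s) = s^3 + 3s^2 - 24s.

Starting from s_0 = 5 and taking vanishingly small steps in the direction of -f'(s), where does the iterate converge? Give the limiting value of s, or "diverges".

f'(s) = 3(s - 2)(s + 4), so f'(5) = 81.
Gradient descent moves in the -f' direction, i.e. s is decreasing.
The nearest critical point in that direction is s = 2, where f'' = 18 > 0 (a local minimum). The iterate converges there.

2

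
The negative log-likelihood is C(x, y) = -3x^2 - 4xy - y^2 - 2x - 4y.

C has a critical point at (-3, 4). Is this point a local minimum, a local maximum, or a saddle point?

The Hessian of C is constant: H = [[-6, -4], [-4, -2]].
det(H) = (-6)·(-2) − (-4)² = -4.
Since det(H) < 0, H is indefinite and the critical point is a saddle point.

saddle point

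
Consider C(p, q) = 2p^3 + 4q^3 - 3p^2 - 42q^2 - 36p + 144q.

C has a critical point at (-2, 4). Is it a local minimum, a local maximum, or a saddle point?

saddle point

The mixed partial ∂²C/∂p∂q is 0, so the Hessian at any point is diag(C_pp, C_qq) = diag(6(2p - 1), 12(2q - 7)).
At (-2, 4): H = diag(-30, 12).
The eigenvalues have opposite signs, so H is indefinite: a saddle point.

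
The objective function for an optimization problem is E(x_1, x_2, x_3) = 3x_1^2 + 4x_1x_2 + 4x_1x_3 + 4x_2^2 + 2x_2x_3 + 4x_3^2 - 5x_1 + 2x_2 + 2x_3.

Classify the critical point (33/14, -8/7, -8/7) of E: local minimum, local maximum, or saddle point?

local minimum

The Hessian is constant: H = [[6, 4, 4], [4, 8, 2], [4, 2, 8]].
Leading principal minors: Δ₁ = 6, Δ₂ = 32, Δ₃ = 168.
All leading minors are positive, so H is positive definite: a local minimum.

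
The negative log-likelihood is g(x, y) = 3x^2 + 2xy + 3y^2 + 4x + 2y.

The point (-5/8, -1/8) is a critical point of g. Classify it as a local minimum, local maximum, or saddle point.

The Hessian of g is constant: H = [[6, 2], [2, 6]].
det(H) = 6·6 − 2² = 32.
det(H) > 0 and tr(H) = 12 > 0, so H is positive definite and the point is a local minimum.

local minimum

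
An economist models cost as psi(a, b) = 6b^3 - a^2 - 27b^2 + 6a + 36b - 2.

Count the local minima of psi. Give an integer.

psi separates as a function of a plus a function of b, so ∇psi=0 decouples.
∂psi/∂a = -2(a - 3) = 0 at a ∈ {3}; ∂psi/∂b = 18(b - 2)(b - 1) = 0 at b ∈ {1, 2}.
The Hessian is diagonal: diag(psi_aa, psi_bb). Second derivatives: psi_aa(3)=-2; psi_bb(1)=-18, psi_bb(2)=18.
Local minima occur where both diagonal entries positive: none. Count: 0.

0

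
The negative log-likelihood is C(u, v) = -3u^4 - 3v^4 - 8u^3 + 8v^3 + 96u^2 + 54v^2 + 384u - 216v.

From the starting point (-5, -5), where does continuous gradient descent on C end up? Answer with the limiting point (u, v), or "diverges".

diverges

C is separable, so gradient descent decouples: u follows -∂C/∂u, v follows -∂C/∂v.
∂C/∂u = -12(u - 4)(u + 2)(u + 4); at u=-5 this is 324, so u decreases.
∂C/∂v = -12(v - 3)(v - 2)(v + 3); at v=-5 this is 1344, so v decreases.
The u-coordinate has no critical point in that direction and runs off to infinity.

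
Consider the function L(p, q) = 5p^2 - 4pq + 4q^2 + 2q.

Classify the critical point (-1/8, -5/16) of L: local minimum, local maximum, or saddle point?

local minimum

The Hessian of L is constant: H = [[10, -4], [-4, 8]].
det(H) = 10·8 − (-4)² = 64.
det(H) > 0 and tr(H) = 18 > 0, so H is positive definite and the point is a local minimum.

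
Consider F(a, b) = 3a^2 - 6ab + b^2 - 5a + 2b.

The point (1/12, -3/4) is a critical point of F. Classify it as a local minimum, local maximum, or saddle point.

saddle point

The Hessian of F is constant: H = [[6, -6], [-6, 2]].
det(H) = 6·2 − (-6)² = -24.
Since det(H) < 0, H is indefinite and the critical point is a saddle point.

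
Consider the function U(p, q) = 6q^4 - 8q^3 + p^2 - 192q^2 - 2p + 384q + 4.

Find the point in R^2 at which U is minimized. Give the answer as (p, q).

U(p,q) separates as A(p) + B(q) + 4, so its minimum is min A + min B + 4.
A'(p) = 2p - 2 vanishes at p ∈ {1}; B'(q) = 24(q - 4)(q - 1)(q + 4) vanishes at q ∈ {-4, 1, 4}.
Local minima of A (where A''>0): A(1)=-1. Local minima of B: B(-4)=-2560, B(4)=-512.
So the global minimum of U is A(1) + B(-4) + 4 = -1 − 2560 + 4 = -2557, attained at (1, -4).

(1, -4)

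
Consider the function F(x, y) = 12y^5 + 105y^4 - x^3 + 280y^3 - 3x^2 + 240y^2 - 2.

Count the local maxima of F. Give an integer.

F separates as a function of x plus a function of y, so ∇F=0 decouples.
∂F/∂x = -3x(x + 2) = 0 at x ∈ {-2, 0}; ∂F/∂y = 60y(y + 1)(y + 2)(y + 4) = 0 at y ∈ {-4, -2, -1, 0}.
The Hessian is diagonal: diag(F_xx, F_yy). Second derivatives: F_xx(-2)=6, F_xx(0)=-6; F_yy(-4)=-1440, F_yy(-2)=240, F_yy(-1)=-180, F_yy(0)=480.
Local maxima occur where both diagonal entries negative: (0, -4), (0, -1). Count: 2.

2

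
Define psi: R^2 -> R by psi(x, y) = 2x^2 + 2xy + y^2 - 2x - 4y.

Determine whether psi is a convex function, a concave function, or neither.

convex

psi is quadratic, so its Hessian is the constant matrix H = [[4, 2], [2, 2]].
det(H) = 4, tr(H) = 6.
det(H) > 0 and tr(H) > 0, so H is positive definite everywhere: convex.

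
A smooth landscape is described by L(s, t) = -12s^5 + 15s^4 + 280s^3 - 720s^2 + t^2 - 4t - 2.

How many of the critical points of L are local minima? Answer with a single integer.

2

L separates as a function of s plus a function of t, so ∇L=0 decouples.
∂L/∂s = -60s(s - 3)(s - 2)(s + 4) = 0 at s ∈ {-4, 0, 2, 3}; ∂L/∂t = 2(t - 2) = 0 at t ∈ {2}.
The Hessian is diagonal: diag(L_ss, L_tt). Second derivatives: L_ss(-4)=10080, L_ss(0)=-1440, L_ss(2)=720, L_ss(3)=-1260; L_tt(2)=2.
Local minima occur where both diagonal entries positive: (-4, 2), (2, 2). Count: 2.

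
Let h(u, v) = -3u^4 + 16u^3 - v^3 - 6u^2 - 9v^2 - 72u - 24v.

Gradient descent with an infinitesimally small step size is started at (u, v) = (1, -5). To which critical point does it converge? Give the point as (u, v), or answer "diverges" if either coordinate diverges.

h is separable, so gradient descent decouples: u follows -∂h/∂u, v follows -∂h/∂v.
∂h/∂u = -12(u - 3)(u - 2)(u + 1); at u=1 this is -48, so u increases.
∂h/∂v = -3(v + 2)(v + 4); at v=-5 this is -9, so v increases.
u converges to its nearest critical value 2 (a local min of the u-part); v converges to -4. The iterate converges to (2, -4).

(2, -4)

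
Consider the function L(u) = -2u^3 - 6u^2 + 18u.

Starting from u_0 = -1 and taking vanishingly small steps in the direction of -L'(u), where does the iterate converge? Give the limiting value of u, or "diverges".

L'(u) = -6(u - 1)(u + 3), so L'(-1) = 24.
Gradient descent moves in the -L' direction, i.e. u is decreasing.
The nearest critical point in that direction is u = -3, where L'' = 24 > 0 (a local minimum). The iterate converges there.

-3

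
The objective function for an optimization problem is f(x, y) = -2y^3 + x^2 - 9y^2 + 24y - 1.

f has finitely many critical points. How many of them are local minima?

f separates as a function of x plus a function of y, so ∇f=0 decouples.
∂f/∂x = 2x = 0 at x ∈ {0}; ∂f/∂y = -6(y - 1)(y + 4) = 0 at y ∈ {-4, 1}.
The Hessian is diagonal: diag(f_xx, f_yy). Second derivatives: f_xx(0)=2; f_yy(-4)=30, f_yy(1)=-30.
Local minima occur where both diagonal entries positive: (0, -4). Count: 1.

1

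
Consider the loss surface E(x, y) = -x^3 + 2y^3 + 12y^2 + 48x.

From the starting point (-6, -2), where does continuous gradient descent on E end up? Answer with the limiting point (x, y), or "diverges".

E is separable, so gradient descent decouples: x follows -∂E/∂x, y follows -∂E/∂y.
∂E/∂x = -3(x - 4)(x + 4); at x=-6 this is -60, so x increases.
∂E/∂y = 6y(y + 4); at y=-2 this is -24, so y increases.
x converges to its nearest critical value -4 (a local min of the x-part); y converges to 0. The iterate converges to (-4, 0).

(-4, 0)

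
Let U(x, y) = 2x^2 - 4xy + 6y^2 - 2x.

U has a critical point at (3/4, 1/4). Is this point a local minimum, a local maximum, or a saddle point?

The Hessian of U is constant: H = [[4, -4], [-4, 12]].
det(H) = 4·12 − (-4)² = 32.
det(H) > 0 and tr(H) = 16 > 0, so H is positive definite and the point is a local minimum.

local minimum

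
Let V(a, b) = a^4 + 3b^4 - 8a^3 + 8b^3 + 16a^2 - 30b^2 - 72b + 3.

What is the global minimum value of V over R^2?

V(a,b) separates as P(a) + Q(b) + 3, so its minimum is min P + min Q + 3.
P'(a) = 4a(a - 4)(a - 2) vanishes at a ∈ {0, 2, 4}; Q'(b) = 12(b - 2)(b + 1)(b + 3) vanishes at b ∈ {-3, -1, 2}.
Local minima of P (where P''>0): P(0)=0, P(4)=0. Local minima of Q: Q(-3)=-27, Q(2)=-152.
So the global minimum of V is P(0) + Q(2) + 3 = 0 − 152 + 3 = -149, attained at (0, 2).

-149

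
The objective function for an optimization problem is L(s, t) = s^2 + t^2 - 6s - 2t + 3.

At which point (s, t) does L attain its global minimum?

(3, 1)

L(s,t) separates as P(s) + Q(t) + 3, so its minimum is min P + min Q + 3.
P'(s) = 2s - 6 vanishes at s ∈ {3}; Q'(t) = 2(t - 1) vanishes at t ∈ {1}.
Local minima of P (where P''>0): P(3)=-9. Local minima of Q: Q(1)=-1.
So the global minimum of L is P(3) + Q(1) + 3 = -9 − 1 + 3 = -7, attained at (3, 1).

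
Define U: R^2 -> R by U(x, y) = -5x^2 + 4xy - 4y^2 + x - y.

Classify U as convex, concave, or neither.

concave

U is quadratic, so its Hessian is the constant matrix H = [[-10, 4], [4, -8]].
det(H) = 64, tr(H) = -18.
det(H) > 0 and tr(H) < 0, so H is negative definite everywhere: concave.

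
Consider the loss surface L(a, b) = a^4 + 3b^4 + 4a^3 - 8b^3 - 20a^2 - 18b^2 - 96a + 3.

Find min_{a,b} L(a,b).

L(a,b) separates as P(a) + Q(b) + 3, so its minimum is min P + min Q + 3.
P'(a) = 4(a - 3)(a + 2)(a + 4) vanishes at a ∈ {-4, -2, 3}; Q'(b) = 12b(b - 3)(b + 1) vanishes at b ∈ {-1, 0, 3}.
Local minima of P (where P''>0): P(-4)=64, P(3)=-279. Local minima of Q: Q(-1)=-7, Q(3)=-135.
So the global minimum of L is P(3) + Q(3) + 3 = -279 − 135 + 3 = -411, attained at (3, 3).

-411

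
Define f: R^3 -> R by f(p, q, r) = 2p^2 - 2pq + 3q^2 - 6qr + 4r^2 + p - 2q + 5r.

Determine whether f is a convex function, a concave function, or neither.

convex

f is quadratic, so its Hessian is the constant matrix H = [[4, -2, 0], [-2, 6, -6], [0, -6, 8]].
Leading principal minors: 4, 20, 16.
All positive ⇒ H ≻ 0 ⇒ convex.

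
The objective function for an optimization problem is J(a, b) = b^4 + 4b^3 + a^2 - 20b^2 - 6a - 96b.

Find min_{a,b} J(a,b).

-288

J(a,b) separates as P(a) + Q(b), so its minimum is min P + min Q.
P'(a) = 2a - 6 vanishes at a ∈ {3}; Q'(b) = 4(b - 3)(b + 2)(b + 4) vanishes at b ∈ {-4, -2, 3}.
Local minima of P (where P''>0): P(3)=-9. Local minima of Q: Q(-4)=64, Q(3)=-279.
So the global minimum of J is P(3) + Q(3) = -9 − 279 = -288, attained at (3, 3).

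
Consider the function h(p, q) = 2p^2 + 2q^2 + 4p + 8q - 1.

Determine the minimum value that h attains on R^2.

h(p,q) separates as A(p) + B(q) − 1, so its minimum is min A + min B − 1.
A'(p) = 4p + 4 vanishes at p ∈ {-1}; B'(q) = 4q + 8 vanishes at q ∈ {-2}.
Local minima of A (where A''>0): A(-1)=-2. Local minima of B: B(-2)=-8.
So the global minimum of h is A(-1) + B(-2) − 1 = -2 − 8 − 1 = -11, attained at (-1, -2).

-11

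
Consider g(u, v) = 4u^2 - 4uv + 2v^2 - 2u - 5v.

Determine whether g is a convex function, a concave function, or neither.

convex

g is quadratic, so its Hessian is the constant matrix H = [[8, -4], [-4, 4]].
det(H) = 16, tr(H) = 12.
det(H) > 0 and tr(H) > 0, so H is positive definite everywhere: convex.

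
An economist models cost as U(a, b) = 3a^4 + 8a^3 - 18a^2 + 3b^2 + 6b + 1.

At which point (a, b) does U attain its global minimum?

U(a,b) separates as P(a) + Q(b) + 1, so its minimum is min P + min Q + 1.
P'(a) = 12a(a - 1)(a + 3) vanishes at a ∈ {-3, 0, 1}; Q'(b) = 6b + 6 vanishes at b ∈ {-1}.
Local minima of P (where P''>0): P(-3)=-135, P(1)=-7. Local minima of Q: Q(-1)=-3.
So the global minimum of U is P(-3) + Q(-1) + 1 = -135 − 3 + 1 = -137, attained at (-3, -1).

(-3, -1)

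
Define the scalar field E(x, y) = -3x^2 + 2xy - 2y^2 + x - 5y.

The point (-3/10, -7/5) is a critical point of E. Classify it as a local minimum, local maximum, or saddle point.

The Hessian of E is constant: H = [[-6, 2], [2, -4]].
det(H) = (-6)·(-4) − 2² = 20.
det(H) > 0 and tr(H) = -10 < 0, so H is negative definite and the point is a local maximum.

local maximum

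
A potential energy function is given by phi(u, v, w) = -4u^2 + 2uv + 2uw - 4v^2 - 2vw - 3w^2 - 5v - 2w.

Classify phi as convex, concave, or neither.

concave

phi is quadratic, so its Hessian is the constant matrix H = [[-8, 2, 2], [2, -8, -2], [2, -2, -6]].
Leading principal minors: -8, 60, -312.
Signs alternate −, +, − ⇒ H ≺ 0 ⇒ concave.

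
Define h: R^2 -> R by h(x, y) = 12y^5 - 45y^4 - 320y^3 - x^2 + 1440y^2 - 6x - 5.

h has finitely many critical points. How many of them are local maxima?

h separates as a function of x plus a function of y, so ∇h=0 decouples.
∂h/∂x = -2(x + 3) = 0 at x ∈ {-3}; ∂h/∂y = 60y(y - 4)(y - 3)(y + 4) = 0 at y ∈ {-4, 0, 3, 4}.
The Hessian is diagonal: diag(h_xx, h_yy). Second derivatives: h_xx(-3)=-2; h_yy(-4)=-13440, h_yy(0)=2880, h_yy(3)=-1260, h_yy(4)=1920.
Local maxima occur where both diagonal entries negative: (-3, -4), (-3, 3). Count: 2.

2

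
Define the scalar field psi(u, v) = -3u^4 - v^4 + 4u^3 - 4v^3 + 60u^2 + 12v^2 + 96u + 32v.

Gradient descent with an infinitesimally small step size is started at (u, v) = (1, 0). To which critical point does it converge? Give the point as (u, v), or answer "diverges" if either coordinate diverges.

(-1, -1)

psi is separable, so gradient descent decouples: u follows -∂psi/∂u, v follows -∂psi/∂v.
∂psi/∂u = -12(u - 4)(u + 1)(u + 2); at u=1 this is 216, so u decreases.
∂psi/∂v = -4(v - 2)(v + 1)(v + 4); at v=0 this is 32, so v decreases.
u converges to its nearest critical value -1 (a local min of the u-part); v converges to -1. The iterate converges to (-1, -1).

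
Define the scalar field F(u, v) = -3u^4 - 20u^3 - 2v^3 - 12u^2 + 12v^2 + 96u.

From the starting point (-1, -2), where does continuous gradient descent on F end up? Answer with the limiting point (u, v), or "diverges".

(-2, 0)

F is separable, so gradient descent decouples: u follows -∂F/∂u, v follows -∂F/∂v.
∂F/∂u = -12(u - 1)(u + 2)(u + 4); at u=-1 this is 72, so u decreases.
∂F/∂v = -6v(v - 4); at v=-2 this is -72, so v increases.
u converges to its nearest critical value -2 (a local min of the u-part); v converges to 0. The iterate converges to (-2, 0).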